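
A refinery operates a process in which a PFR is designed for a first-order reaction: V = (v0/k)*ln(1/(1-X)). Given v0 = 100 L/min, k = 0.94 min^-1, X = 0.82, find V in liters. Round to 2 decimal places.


V = (v0/k) * ln(1/(1-X))
V = (100/0.94) * ln(1/(1-0.82))
V = 106.382979 * ln(5.555556)
V = 106.382979 * 1.714799
V = 182.43 L


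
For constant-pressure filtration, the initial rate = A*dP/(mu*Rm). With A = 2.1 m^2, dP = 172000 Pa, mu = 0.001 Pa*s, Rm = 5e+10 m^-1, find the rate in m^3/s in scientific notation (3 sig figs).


rate = A * dP / (mu * Rm)
rate = 2.1 * 172000 / (0.001 * 5e+10)
rate = 361200.0 / 5.000e+07
rate = 7.22e-03 m^3/s


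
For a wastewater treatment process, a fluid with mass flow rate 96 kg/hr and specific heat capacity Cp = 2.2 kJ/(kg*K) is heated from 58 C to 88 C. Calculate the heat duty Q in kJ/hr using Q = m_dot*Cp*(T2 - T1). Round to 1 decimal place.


Q = m_dot * Cp * (T2 - T1)
Q = 96 * 2.2 * (88 - 58)
Q = 96 * 2.2 * 30
Q = 6336.0 kJ/hr


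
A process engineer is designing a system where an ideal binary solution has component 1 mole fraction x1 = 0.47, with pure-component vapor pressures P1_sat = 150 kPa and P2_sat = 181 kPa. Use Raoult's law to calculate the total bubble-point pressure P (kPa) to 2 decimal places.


P = x1*P1_sat + x2*P2_sat
x2 = 1 - x1 = 1 - 0.47 = 0.53
P = 0.47*150 + 0.53*181
P = 70.5 + 95.93
P = 166.43 kPa


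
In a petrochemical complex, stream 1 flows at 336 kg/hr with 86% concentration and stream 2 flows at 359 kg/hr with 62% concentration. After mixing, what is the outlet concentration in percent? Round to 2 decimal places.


Mass balance on solute: F1*x1 + F2*x2 = F3*x3
F3 = F1 + F2 = 336 + 359 = 695 kg/hr
x3 = (F1*x1 + F2*x2)/F3
x3 = (336*0.86 + 359*0.62) / 695
x3 = 73.60%


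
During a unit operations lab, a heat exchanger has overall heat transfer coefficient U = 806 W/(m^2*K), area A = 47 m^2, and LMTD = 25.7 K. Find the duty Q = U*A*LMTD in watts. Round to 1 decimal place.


Q = U * A * LMTD
Q = 806 * 47 * 25.7
Q = 973567.4 W


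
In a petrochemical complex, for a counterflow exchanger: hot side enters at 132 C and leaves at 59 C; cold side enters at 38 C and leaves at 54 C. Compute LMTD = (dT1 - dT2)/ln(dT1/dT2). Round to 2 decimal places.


dT1 = Th_in - Tc_out = 132 - 54 = 78
dT2 = Th_out - Tc_in = 59 - 38 = 21
LMTD = (dT1 - dT2) / ln(dT1/dT2)
LMTD = (78 - 21) / ln(78/21)
LMTD = 43.44 K


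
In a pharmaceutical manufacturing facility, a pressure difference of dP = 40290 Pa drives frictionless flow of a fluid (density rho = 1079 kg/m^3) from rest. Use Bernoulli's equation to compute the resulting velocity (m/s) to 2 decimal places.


v = sqrt(2*dP/rho)
v = sqrt(2*40290/1079)
v = sqrt(74.680259)
v = 8.64 m/s


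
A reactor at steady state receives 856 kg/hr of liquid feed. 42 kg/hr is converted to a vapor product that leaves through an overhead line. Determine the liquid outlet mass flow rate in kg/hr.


Steady-state mass balance on the main outlet: F_out = F_in - F_removed
F_out = 856 - 42
F_out = 814 kg/hr


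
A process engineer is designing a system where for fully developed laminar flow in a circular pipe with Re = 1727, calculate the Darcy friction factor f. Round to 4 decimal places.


f = 64 / Re
f = 64 / 1727
f = 0.0371


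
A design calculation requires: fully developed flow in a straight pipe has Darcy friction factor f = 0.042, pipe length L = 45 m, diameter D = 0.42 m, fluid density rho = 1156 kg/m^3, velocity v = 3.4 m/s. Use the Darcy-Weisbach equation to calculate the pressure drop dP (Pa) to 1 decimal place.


dP = f * (L/D) * (rho*v^2/2)
dP = 0.042 * (45/0.42) * (1156*3.4^2/2)
L/D = 107.14285714
rho*v^2/2 = 1156*11.56/2 = 6681.68
dP = 0.042 * 107.14285714 * 6681.68
dP = 30067.6 Pa


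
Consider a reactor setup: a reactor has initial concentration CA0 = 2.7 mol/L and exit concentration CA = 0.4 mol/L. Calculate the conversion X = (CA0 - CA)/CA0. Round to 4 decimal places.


X = (CA0 - CA) / CA0
X = (2.7 - 0.4) / 2.7
X = 2.3 / 2.7
X = 0.8519


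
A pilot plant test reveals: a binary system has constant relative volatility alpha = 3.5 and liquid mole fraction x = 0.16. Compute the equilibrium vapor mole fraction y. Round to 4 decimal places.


y = alpha*x / (1 + (alpha-1)*x)
y = 3.5*0.16 / (1 + (3.5-1)*0.16)
y = 0.56 / (1 + 0.4)
y = 0.56 / 1.4
y = 0.4000


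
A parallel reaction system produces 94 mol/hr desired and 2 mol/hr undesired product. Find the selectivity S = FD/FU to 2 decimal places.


S = desired product rate / undesired product rate
S = 94 / 2
S = 47.00


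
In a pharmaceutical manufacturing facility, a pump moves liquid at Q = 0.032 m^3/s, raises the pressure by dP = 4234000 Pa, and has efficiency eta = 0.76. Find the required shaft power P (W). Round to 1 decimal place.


P = Q * dP / eta
P = 0.032 * 4234000 / 0.76
P = 135488.0 / 0.76
P = 178273.7 W


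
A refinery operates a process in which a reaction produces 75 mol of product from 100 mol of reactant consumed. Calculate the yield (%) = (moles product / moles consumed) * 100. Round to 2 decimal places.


Yield = (moles product / moles consumed) * 100%
Yield = (75 / 100) * 100
Yield = 0.75 * 100
Yield = 75.00%


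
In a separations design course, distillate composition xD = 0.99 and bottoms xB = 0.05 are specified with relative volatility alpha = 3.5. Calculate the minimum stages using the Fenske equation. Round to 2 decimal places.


N_min = ln((xD*(1-xB))/(xB*(1-xD))) / ln(alpha)
Numerator inside ln: 0.9405 / 0.0005 = 1881.0
ln(1881.0) = 7.539559
ln(alpha) = ln(3.5) = 1.252763
N_min = 7.539559 / 1.252763 = 6.02


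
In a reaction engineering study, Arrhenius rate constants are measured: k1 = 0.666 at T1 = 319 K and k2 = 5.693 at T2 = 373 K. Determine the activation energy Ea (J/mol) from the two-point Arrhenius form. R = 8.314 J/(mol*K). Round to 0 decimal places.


Ea = R * ln(k2/k1) / (1/T1 - 1/T2)
ln(k2/k1) = ln(5.693/0.666) = 2.145703
1/T1 - 1/T2 = 1/319 - 1/373 = 0.000453831091
Ea = 8.314 * 2.145703 / 0.000453831091
Ea = 39308 J/mol


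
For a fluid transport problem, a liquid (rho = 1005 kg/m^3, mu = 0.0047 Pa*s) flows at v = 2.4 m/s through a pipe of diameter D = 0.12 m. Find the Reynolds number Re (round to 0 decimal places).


Re = rho * v * D / mu
Re = 1005 * 2.4 * 0.12 / 0.0047
Re = 289.44 / 0.0047
Re = 61583


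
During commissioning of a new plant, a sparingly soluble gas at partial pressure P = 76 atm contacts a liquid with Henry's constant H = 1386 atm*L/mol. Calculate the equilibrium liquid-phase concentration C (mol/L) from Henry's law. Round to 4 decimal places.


C = P / H
C = 76 / 1386
C = 0.0548 mol/L


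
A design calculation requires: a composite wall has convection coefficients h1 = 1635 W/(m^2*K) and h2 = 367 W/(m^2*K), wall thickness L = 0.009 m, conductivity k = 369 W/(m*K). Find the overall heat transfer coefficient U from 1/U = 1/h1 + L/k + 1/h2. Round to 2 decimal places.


1/U = 1/h1 + L/k + 1/h2
1/U = 1/1635 + 0.009/369 + 1/367
1/U = 0.0006116208 + 2.43902e-05 + 0.0027247956
1/U = 0.0033608066
U = 297.55 W/(m^2*K)


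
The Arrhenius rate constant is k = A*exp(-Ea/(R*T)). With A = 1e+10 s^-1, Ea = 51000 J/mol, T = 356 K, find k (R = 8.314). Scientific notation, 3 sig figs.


k = A * exp(-Ea/(R*T))
k = 1e+10 * exp(-51000 / (8.314 * 356))
k = 1e+10 * exp(-17.230987)
k = 3.29e+02


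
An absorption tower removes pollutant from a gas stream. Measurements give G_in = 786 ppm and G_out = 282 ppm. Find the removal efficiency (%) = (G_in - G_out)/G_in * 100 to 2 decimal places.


Efficiency = (G_in - G_out) / G_in * 100%
Efficiency = (786 - 282) / 786 * 100
Efficiency = 504 / 786 * 100
Efficiency = 64.12%


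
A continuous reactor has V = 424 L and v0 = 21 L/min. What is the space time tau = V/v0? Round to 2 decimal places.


tau = V / v0
tau = 424 / 21
tau = 20.19 min


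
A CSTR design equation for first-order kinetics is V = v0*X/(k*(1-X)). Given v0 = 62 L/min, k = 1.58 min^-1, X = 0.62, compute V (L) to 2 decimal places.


V = v0 * X / (k * (1 - X))
V = 62 * 0.62 / (1.58 * (1 - 0.62))
V = 38.44 / (1.58 * 0.38)
V = 38.44 / 0.6004
V = 64.02 L


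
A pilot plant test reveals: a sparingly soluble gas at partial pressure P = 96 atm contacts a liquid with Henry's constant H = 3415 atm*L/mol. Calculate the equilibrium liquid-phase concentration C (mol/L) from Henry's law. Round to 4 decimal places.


C = P / H
C = 96 / 3415
C = 0.0281 mol/L


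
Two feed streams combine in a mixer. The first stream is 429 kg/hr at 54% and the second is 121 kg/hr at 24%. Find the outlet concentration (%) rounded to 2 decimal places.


Mass balance on solute: F1*x1 + F2*x2 = F3*x3
F3 = F1 + F2 = 429 + 121 = 550 kg/hr
x3 = (F1*x1 + F2*x2)/F3
x3 = (429*0.54 + 121*0.24) / 550
x3 = 47.40%


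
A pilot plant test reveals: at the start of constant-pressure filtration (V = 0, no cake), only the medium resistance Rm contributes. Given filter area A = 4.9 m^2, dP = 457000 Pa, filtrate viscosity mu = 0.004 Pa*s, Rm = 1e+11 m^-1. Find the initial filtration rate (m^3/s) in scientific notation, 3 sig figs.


rate = A * dP / (mu * Rm)
rate = 4.9 * 457000 / (0.004 * 1e+11)
rate = 2239300.0 / 4.000e+08
rate = 5.60e-03 m^3/s


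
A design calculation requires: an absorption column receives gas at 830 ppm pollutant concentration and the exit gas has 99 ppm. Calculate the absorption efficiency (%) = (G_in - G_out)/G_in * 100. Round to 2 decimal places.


Efficiency = (G_in - G_out) / G_in * 100%
Efficiency = (830 - 99) / 830 * 100
Efficiency = 731 / 830 * 100
Efficiency = 88.07%


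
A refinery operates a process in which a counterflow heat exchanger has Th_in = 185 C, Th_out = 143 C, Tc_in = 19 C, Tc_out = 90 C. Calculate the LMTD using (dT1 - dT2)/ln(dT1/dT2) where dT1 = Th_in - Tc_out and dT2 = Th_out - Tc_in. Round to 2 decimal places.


dT1 = Th_in - Tc_out = 185 - 90 = 95
dT2 = Th_out - Tc_in = 143 - 19 = 124
LMTD = (dT1 - dT2) / ln(dT1/dT2)
LMTD = (95 - 124) / ln(95/124)
LMTD = 108.86 K


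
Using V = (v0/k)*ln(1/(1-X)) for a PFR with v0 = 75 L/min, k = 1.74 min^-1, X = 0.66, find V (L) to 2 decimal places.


V = (v0/k) * ln(1/(1-X))
V = (75/1.74) * ln(1/(1-0.66))
V = 43.103448 * ln(2.941176)
V = 43.103448 * 1.07881
V = 46.50 L


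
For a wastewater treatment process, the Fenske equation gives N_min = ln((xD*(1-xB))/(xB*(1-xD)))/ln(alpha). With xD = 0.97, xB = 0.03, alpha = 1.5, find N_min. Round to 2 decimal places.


N_min = ln((xD*(1-xB))/(xB*(1-xD))) / ln(alpha)
Numerator inside ln: 0.9409 / 0.0009 = 1045.444444
ln(1045.444444) = 6.952197
ln(alpha) = ln(1.5) = 0.405465
N_min = 6.952197 / 0.405465 = 17.15


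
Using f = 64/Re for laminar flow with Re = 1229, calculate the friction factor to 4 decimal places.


f = 64 / Re
f = 64 / 1229
f = 0.0521


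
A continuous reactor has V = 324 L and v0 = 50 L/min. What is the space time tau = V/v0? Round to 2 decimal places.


tau = V / v0
tau = 324 / 50
tau = 6.48 min


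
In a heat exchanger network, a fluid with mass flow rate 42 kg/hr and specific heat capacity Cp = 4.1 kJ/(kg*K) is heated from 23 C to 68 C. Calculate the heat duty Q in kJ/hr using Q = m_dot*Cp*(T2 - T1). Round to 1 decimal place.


Q = m_dot * Cp * (T2 - T1)
Q = 42 * 4.1 * (68 - 23)
Q = 42 * 4.1 * 45
Q = 7749.0 kJ/hr


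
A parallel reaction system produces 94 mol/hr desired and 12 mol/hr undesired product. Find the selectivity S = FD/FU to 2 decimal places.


S = desired product rate / undesired product rate
S = 94 / 12
S = 7.83


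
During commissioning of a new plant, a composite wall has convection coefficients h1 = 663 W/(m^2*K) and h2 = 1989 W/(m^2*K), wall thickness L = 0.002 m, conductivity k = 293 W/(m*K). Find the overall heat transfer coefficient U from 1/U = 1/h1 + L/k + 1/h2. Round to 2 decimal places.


1/U = 1/h1 + L/k + 1/h2
1/U = 1/663 + 0.002/293 + 1/1989
1/U = 0.0015082956 + 6.8259e-06 + 0.0005027652
1/U = 0.0020178867
U = 495.57 W/(m^2*K)


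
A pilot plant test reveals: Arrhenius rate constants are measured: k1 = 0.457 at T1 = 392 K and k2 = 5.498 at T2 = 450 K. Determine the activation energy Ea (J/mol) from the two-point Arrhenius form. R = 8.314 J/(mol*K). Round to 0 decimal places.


Ea = R * ln(k2/k1) / (1/T1 - 1/T2)
ln(k2/k1) = ln(5.498/0.457) = 2.4874563
1/T1 - 1/T2 = 1/392 - 1/450 = 0.000328798186
Ea = 8.314 * 2.4874563 / 0.000328798186
Ea = 62898 J/mol


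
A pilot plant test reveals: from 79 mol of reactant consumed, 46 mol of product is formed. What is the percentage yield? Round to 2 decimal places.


Yield = (moles product / moles consumed) * 100%
Yield = (46 / 79) * 100
Yield = 0.5823 * 100
Yield = 58.23%


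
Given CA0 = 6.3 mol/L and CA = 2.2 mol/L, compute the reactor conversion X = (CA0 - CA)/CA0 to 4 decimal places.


X = (CA0 - CA) / CA0
X = (6.3 - 2.2) / 6.3
X = 4.1 / 6.3
X = 0.6508


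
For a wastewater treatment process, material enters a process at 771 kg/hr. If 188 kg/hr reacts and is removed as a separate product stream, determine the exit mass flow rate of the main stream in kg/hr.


Steady-state mass balance on the main outlet: F_out = F_in - F_removed
F_out = 771 - 188
F_out = 583 kg/hr


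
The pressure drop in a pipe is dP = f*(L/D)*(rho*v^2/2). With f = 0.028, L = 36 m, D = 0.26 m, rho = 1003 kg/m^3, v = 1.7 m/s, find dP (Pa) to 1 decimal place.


dP = f * (L/D) * (rho*v^2/2)
dP = 0.028 * (36/0.26) * (1003*1.7^2/2)
L/D = 138.46153846
rho*v^2/2 = 1003*2.89/2 = 1449.335
dP = 0.028 * 138.46153846 * 1449.335
dP = 5619.0 Pa


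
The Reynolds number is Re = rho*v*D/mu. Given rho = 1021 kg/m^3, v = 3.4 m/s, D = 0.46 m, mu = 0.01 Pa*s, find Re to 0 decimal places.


Re = rho * v * D / mu
Re = 1021 * 3.4 * 0.46 / 0.01
Re = 1596.844 / 0.01
Re = 159684


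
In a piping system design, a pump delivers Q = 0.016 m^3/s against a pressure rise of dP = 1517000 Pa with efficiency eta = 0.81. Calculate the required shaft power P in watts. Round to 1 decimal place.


P = Q * dP / eta
P = 0.016 * 1517000 / 0.81
P = 24272.0 / 0.81
P = 29965.4 W


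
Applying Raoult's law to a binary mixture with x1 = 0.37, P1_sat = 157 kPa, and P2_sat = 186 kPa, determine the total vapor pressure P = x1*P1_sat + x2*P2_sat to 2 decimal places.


P = x1*P1_sat + x2*P2_sat
x2 = 1 - x1 = 1 - 0.37 = 0.63
P = 0.37*157 + 0.63*186
P = 58.09 + 117.18
P = 175.27 kPa


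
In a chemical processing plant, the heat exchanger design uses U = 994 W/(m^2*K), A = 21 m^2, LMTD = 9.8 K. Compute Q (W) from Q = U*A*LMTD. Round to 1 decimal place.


Q = U * A * LMTD
Q = 994 * 21 * 9.8
Q = 204565.2 W


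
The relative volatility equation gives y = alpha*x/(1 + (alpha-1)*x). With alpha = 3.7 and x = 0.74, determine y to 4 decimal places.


y = alpha*x / (1 + (alpha-1)*x)
y = 3.7*0.74 / (1 + (3.7-1)*0.74)
y = 2.738 / (1 + 1.998)
y = 2.738 / 2.998
y = 0.9133


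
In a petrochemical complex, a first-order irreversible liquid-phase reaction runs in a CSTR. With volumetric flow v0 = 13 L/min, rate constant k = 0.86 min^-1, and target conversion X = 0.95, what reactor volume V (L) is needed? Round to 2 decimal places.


V = v0 * X / (k * (1 - X))
V = 13 * 0.95 / (0.86 * (1 - 0.95))
V = 12.35 / (0.86 * 0.05)
V = 12.35 / 0.043
V = 287.21 L


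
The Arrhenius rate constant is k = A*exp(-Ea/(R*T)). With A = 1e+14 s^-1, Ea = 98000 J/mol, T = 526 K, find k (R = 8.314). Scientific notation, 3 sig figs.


k = A * exp(-Ea/(R*T))
k = 1e+14 * exp(-98000 / (8.314 * 526))
k = 1e+14 * exp(-22.409404)
k = 1.85e+04


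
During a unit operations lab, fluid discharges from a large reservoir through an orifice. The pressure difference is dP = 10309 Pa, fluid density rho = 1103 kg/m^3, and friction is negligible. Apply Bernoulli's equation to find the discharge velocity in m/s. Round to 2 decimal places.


v = sqrt(2*dP/rho)
v = sqrt(2*10309/1103)
v = sqrt(18.692656)
v = 4.32 m/s


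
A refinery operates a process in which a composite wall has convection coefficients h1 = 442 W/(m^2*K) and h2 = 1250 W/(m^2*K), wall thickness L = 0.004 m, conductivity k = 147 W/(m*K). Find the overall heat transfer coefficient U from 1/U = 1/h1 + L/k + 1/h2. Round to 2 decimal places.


1/U = 1/h1 + L/k + 1/h2
1/U = 1/442 + 0.004/147 + 1/1250
1/U = 0.0022624434 + 2.72109e-05 + 0.0008
1/U = 0.0030896543
U = 323.66 W/(m^2*K)


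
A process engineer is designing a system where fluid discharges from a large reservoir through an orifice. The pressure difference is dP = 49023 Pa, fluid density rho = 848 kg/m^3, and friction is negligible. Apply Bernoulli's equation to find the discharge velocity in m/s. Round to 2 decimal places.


v = sqrt(2*dP/rho)
v = sqrt(2*49023/848)
v = sqrt(115.620283)
v = 10.75 m/s


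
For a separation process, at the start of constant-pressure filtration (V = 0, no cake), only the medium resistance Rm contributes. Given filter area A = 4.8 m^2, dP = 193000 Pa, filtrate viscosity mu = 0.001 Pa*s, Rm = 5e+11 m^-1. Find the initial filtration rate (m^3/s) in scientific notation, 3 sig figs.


rate = A * dP / (mu * Rm)
rate = 4.8 * 193000 / (0.001 * 5e+11)
rate = 926400.0 / 5.000e+08
rate = 1.85e-03 m^3/s


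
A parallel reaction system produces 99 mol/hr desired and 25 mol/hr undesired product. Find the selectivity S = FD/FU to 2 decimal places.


S = desired product rate / undesired product rate
S = 99 / 25
S = 3.96


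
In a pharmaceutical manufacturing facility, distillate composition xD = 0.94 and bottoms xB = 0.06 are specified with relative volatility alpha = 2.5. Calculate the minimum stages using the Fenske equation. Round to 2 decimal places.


N_min = ln((xD*(1-xB))/(xB*(1-xD))) / ln(alpha)
Numerator inside ln: 0.8836 / 0.0036 = 245.444444
ln(245.444444) = 5.503071
ln(alpha) = ln(2.5) = 0.916291
N_min = 5.503071 / 0.916291 = 6.01


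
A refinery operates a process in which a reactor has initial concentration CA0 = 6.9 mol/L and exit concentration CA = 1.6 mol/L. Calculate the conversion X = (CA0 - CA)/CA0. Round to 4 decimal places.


X = (CA0 - CA) / CA0
X = (6.9 - 1.6) / 6.9
X = 5.3 / 6.9
X = 0.7681


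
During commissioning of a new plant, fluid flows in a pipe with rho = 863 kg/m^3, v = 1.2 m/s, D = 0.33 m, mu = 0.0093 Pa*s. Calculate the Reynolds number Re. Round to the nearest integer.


Re = rho * v * D / mu
Re = 863 * 1.2 * 0.33 / 0.0093
Re = 341.748 / 0.0093
Re = 36747


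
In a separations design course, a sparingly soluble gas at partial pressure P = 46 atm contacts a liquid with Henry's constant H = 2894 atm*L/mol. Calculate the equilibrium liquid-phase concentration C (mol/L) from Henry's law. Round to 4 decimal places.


C = P / H
C = 46 / 2894
C = 0.0159 mol/L


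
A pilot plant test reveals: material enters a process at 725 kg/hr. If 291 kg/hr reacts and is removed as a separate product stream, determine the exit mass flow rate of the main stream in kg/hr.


Steady-state mass balance on the main outlet: F_out = F_in - F_removed
F_out = 725 - 291
F_out = 434 kg/hr


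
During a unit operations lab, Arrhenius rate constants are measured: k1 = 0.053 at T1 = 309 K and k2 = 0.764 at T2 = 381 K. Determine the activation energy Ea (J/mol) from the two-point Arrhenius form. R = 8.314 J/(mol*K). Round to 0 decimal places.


Ea = R * ln(k2/k1) / (1/T1 - 1/T2)
ln(k2/k1) = ln(0.764/0.053) = 2.6682759
1/T1 - 1/T2 = 1/309 - 1/381 = 0.000611574039
Ea = 8.314 * 2.6682759 / 0.000611574039
Ea = 36274 J/mol


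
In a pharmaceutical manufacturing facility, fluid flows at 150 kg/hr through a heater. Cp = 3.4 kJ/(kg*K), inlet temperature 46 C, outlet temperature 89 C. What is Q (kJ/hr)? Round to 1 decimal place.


Q = m_dot * Cp * (T2 - T1)
Q = 150 * 3.4 * (89 - 46)
Q = 150 * 3.4 * 43
Q = 21930.0 kJ/hr


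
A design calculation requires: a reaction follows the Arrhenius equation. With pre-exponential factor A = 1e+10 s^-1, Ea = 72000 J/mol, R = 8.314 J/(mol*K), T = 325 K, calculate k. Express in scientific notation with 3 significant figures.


k = A * exp(-Ea/(R*T))
k = 1e+10 * exp(-72000 / (8.314 * 325))
k = 1e+10 * exp(-26.646435)
k = 2.68e-02


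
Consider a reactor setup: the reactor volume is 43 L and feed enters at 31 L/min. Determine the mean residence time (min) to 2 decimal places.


tau = V / v0
tau = 43 / 31
tau = 1.39 min


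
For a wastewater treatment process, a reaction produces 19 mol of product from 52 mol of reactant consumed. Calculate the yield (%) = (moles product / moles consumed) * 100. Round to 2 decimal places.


Yield = (moles product / moles consumed) * 100%
Yield = (19 / 52) * 100
Yield = 0.3654 * 100
Yield = 36.54%


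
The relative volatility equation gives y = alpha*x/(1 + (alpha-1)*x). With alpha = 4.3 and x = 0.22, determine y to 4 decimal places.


y = alpha*x / (1 + (alpha-1)*x)
y = 4.3*0.22 / (1 + (4.3-1)*0.22)
y = 0.946 / (1 + 0.726)
y = 0.946 / 1.726
y = 0.5481


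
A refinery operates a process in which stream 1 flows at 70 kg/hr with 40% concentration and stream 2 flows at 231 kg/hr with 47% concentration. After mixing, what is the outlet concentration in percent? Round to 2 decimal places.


Mass balance on solute: F1*x1 + F2*x2 = F3*x3
F3 = F1 + F2 = 70 + 231 = 301 kg/hr
x3 = (F1*x1 + F2*x2)/F3
x3 = (70*0.4 + 231*0.47) / 301
x3 = 45.37%


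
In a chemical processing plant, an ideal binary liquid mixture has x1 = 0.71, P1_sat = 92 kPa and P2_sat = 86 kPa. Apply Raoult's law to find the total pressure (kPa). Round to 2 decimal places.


P = x1*P1_sat + x2*P2_sat
x2 = 1 - x1 = 1 - 0.71 = 0.29
P = 0.71*92 + 0.29*86
P = 65.32 + 24.94
P = 90.26 kPa


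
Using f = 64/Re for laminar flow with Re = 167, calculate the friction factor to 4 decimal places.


f = 64 / Re
f = 64 / 167
f = 0.3832


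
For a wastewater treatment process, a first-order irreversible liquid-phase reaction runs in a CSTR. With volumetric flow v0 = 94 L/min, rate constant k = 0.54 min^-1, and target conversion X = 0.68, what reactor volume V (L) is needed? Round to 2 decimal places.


V = v0 * X / (k * (1 - X))
V = 94 * 0.68 / (0.54 * (1 - 0.68))
V = 63.92 / (0.54 * 0.32)
V = 63.92 / 0.1728
V = 369.91 L


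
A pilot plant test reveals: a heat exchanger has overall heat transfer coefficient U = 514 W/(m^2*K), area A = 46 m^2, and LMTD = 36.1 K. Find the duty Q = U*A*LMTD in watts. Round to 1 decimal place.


Q = U * A * LMTD
Q = 514 * 46 * 36.1
Q = 853548.4 W


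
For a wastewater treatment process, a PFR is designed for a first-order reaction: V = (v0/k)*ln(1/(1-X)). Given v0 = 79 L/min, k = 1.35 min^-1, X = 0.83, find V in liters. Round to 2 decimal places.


V = (v0/k) * ln(1/(1-X))
V = (79/1.35) * ln(1/(1-0.83))
V = 58.518519 * ln(5.882353)
V = 58.518519 * 1.771957
V = 103.69 L


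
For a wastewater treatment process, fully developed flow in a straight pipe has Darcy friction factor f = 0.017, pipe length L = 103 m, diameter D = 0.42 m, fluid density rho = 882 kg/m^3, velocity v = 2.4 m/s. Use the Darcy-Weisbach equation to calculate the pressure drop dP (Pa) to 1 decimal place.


dP = f * (L/D) * (rho*v^2/2)
dP = 0.017 * (103/0.42) * (882*2.4^2/2)
L/D = 245.23809524
rho*v^2/2 = 882*5.76/2 = 2540.16
dP = 0.017 * 245.23809524 * 2540.16
dP = 10590.0 Pa


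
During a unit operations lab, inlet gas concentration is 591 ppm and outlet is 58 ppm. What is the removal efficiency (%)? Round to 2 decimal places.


Efficiency = (G_in - G_out) / G_in * 100%
Efficiency = (591 - 58) / 591 * 100
Efficiency = 533 / 591 * 100
Efficiency = 90.19%


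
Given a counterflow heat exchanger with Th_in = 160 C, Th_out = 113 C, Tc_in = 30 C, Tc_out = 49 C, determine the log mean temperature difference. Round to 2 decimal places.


dT1 = Th_in - Tc_out = 160 - 49 = 111
dT2 = Th_out - Tc_in = 113 - 30 = 83
LMTD = (dT1 - dT2) / ln(dT1/dT2)
LMTD = (111 - 83) / ln(111/83)
LMTD = 96.32 K


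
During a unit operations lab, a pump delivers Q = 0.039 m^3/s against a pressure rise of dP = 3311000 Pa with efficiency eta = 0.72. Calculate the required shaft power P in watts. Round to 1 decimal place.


P = Q * dP / eta
P = 0.039 * 3311000 / 0.72
P = 129129.0 / 0.72
P = 179345.8 W


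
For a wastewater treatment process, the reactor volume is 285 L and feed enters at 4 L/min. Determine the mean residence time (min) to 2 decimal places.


tau = V / v0
tau = 285 / 4
tau = 71.25 min


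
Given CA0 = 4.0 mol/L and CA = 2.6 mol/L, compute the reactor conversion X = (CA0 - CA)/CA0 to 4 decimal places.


X = (CA0 - CA) / CA0
X = (4.0 - 2.6) / 4.0
X = 1.4 / 4.0
X = 0.3500


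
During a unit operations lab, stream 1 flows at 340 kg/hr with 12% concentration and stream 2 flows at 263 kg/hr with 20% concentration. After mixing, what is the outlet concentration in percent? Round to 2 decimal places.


Mass balance on solute: F1*x1 + F2*x2 = F3*x3
F3 = F1 + F2 = 340 + 263 = 603 kg/hr
x3 = (F1*x1 + F2*x2)/F3
x3 = (340*0.12 + 263*0.2) / 603
x3 = 15.49%


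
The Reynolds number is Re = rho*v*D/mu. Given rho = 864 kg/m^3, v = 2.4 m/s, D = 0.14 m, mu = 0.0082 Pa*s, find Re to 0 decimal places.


Re = rho * v * D / mu
Re = 864 * 2.4 * 0.14 / 0.0082
Re = 290.304 / 0.0082
Re = 35403


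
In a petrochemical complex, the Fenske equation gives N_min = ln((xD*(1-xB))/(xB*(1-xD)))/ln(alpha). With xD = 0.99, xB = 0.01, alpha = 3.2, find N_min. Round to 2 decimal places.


N_min = ln((xD*(1-xB))/(xB*(1-xD))) / ln(alpha)
Numerator inside ln: 0.9801 / 0.0001 = 9801.0
ln(9801.0) = 9.19024
ln(alpha) = ln(3.2) = 1.163151
N_min = 9.19024 / 1.163151 = 7.90


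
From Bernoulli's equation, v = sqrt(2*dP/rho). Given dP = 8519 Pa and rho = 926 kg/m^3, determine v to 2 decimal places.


v = sqrt(2*dP/rho)
v = sqrt(2*8519/926)
v = sqrt(18.399568)
v = 4.29 m/s


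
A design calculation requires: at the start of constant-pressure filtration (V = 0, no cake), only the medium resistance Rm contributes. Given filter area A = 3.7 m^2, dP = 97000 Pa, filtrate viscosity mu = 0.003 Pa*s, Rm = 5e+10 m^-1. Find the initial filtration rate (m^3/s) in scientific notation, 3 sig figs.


rate = A * dP / (mu * Rm)
rate = 3.7 * 97000 / (0.003 * 5e+10)
rate = 358900.0 / 1.500e+08
rate = 2.39e-03 m^3/s


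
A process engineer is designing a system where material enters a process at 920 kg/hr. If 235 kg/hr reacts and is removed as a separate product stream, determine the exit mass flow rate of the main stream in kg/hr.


Steady-state mass balance on the main outlet: F_out = F_in - F_removed
F_out = 920 - 235
F_out = 685 kg/hr


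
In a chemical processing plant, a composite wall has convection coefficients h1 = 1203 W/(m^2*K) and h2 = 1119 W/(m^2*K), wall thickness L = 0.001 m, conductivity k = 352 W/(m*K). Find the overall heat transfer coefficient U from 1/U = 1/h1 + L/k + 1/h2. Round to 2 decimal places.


1/U = 1/h1 + L/k + 1/h2
1/U = 1/1203 + 0.001/352 + 1/1119
1/U = 0.0008312552 + 2.8409e-06 + 0.000893655
1/U = 0.0017277511
U = 578.79 W/(m^2*K)


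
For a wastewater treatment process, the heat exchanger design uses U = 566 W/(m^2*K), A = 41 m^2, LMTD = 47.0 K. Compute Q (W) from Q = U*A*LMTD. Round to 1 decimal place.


Q = U * A * LMTD
Q = 566 * 41 * 47.0
Q = 1090682.0 W


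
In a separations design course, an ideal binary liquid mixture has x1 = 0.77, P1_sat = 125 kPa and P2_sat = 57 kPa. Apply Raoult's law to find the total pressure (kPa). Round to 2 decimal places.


P = x1*P1_sat + x2*P2_sat
x2 = 1 - x1 = 1 - 0.77 = 0.23
P = 0.77*125 + 0.23*57
P = 96.25 + 13.11
P = 109.36 kPa


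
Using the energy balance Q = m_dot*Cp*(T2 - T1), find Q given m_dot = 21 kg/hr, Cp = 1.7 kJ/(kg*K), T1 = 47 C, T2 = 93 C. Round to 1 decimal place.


Q = m_dot * Cp * (T2 - T1)
Q = 21 * 1.7 * (93 - 47)
Q = 21 * 1.7 * 46
Q = 1642.2 kJ/hr


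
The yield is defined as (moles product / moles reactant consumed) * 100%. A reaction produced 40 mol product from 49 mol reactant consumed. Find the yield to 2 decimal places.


Yield = (moles product / moles consumed) * 100%
Yield = (40 / 49) * 100
Yield = 0.8163 * 100
Yield = 81.63%


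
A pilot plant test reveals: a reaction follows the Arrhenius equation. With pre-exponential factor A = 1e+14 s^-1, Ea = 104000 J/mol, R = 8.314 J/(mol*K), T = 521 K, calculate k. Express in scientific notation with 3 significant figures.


k = A * exp(-Ea/(R*T))
k = 1e+14 * exp(-104000 / (8.314 * 521))
k = 1e+14 * exp(-24.009637)
k = 3.74e+03


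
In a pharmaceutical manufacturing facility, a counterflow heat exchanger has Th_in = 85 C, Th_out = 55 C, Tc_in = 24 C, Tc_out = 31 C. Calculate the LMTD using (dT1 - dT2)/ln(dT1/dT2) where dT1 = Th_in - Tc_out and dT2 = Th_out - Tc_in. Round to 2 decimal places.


dT1 = Th_in - Tc_out = 85 - 31 = 54
dT2 = Th_out - Tc_in = 55 - 24 = 31
LMTD = (dT1 - dT2) / ln(dT1/dT2)
LMTD = (54 - 31) / ln(54/31)
LMTD = 41.44 K


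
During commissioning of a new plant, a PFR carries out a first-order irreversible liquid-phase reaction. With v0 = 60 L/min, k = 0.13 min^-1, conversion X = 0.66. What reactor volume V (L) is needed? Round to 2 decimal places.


V = (v0/k) * ln(1/(1-X))
V = (60/0.13) * ln(1/(1-0.66))
V = 461.538462 * ln(2.941176)
V = 461.538462 * 1.07881
V = 497.91 L


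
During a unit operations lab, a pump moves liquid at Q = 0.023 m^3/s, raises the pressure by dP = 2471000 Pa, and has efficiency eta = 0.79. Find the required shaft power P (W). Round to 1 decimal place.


P = Q * dP / eta
P = 0.023 * 2471000 / 0.79
P = 56833.0 / 0.79
P = 71940.5 W


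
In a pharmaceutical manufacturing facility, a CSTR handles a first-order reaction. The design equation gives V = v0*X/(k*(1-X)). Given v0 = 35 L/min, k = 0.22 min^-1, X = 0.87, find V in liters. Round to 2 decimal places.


V = v0 * X / (k * (1 - X))
V = 35 * 0.87 / (0.22 * (1 - 0.87))
V = 30.45 / (0.22 * 0.13)
V = 30.45 / 0.0286
V = 1064.69 L


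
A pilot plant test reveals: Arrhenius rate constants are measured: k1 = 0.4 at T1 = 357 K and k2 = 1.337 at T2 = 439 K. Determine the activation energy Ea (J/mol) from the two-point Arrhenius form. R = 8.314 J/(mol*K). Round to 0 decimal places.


Ea = R * ln(k2/k1) / (1/T1 - 1/T2)
ln(k2/k1) = ln(1.337/0.4) = 1.206719
1/T1 - 1/T2 = 1/357 - 1/439 = 0.00052321612
Ea = 8.314 * 1.206719 / 0.00052321612
Ea = 19175 J/mol


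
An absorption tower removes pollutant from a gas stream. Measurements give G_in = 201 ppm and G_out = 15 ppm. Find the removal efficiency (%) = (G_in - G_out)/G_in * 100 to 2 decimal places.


Efficiency = (G_in - G_out) / G_in * 100%
Efficiency = (201 - 15) / 201 * 100
Efficiency = 186 / 201 * 100
Efficiency = 92.54%


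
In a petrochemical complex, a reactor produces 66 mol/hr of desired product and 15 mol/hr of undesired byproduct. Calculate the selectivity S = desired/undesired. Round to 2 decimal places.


S = desired product rate / undesired product rate
S = 66 / 15
S = 4.40


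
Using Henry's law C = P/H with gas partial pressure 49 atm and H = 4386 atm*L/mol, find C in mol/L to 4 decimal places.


C = P / H
C = 49 / 4386
C = 0.0112 mol/L


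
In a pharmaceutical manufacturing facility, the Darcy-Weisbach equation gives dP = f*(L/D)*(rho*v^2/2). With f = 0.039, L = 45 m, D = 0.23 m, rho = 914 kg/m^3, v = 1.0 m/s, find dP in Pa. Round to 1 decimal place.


dP = f * (L/D) * (rho*v^2/2)
dP = 0.039 * (45/0.23) * (914*1.0^2/2)
L/D = 195.65217391
rho*v^2/2 = 914*1.0/2 = 457.0
dP = 0.039 * 195.65217391 * 457.0
dP = 3487.1 Pa


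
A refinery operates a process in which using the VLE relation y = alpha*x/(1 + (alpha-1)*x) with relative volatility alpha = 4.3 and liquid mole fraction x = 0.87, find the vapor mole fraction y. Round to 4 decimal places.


y = alpha*x / (1 + (alpha-1)*x)
y = 4.3*0.87 / (1 + (4.3-1)*0.87)
y = 3.741 / (1 + 2.871)
y = 3.741 / 3.871
y = 0.9664


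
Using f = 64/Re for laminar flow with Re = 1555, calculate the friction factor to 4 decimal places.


f = 64 / Re
f = 64 / 1555
f = 0.0412


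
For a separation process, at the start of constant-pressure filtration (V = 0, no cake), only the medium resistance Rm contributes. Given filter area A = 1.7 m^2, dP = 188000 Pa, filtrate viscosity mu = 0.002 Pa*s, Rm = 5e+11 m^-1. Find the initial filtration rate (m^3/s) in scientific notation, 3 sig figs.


rate = A * dP / (mu * Rm)
rate = 1.7 * 188000 / (0.002 * 5e+11)
rate = 319600.0 / 1.000e+09
rate = 3.20e-04 m^3/s


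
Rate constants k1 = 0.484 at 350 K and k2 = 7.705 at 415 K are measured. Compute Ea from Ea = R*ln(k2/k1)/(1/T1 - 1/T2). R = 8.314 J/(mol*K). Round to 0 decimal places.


Ea = R * ln(k2/k1) / (1/T1 - 1/T2)
ln(k2/k1) = ln(7.705/0.484) = 2.7675398
1/T1 - 1/T2 = 1/350 - 1/415 = 0.000447504303
Ea = 8.314 * 2.7675398 / 0.000447504303
Ea = 51417 J/mol


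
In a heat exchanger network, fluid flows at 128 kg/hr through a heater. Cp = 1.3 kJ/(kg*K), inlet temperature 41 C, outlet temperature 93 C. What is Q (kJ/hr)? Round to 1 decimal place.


Q = m_dot * Cp * (T2 - T1)
Q = 128 * 1.3 * (93 - 41)
Q = 128 * 1.3 * 52
Q = 8652.8 kJ/hr


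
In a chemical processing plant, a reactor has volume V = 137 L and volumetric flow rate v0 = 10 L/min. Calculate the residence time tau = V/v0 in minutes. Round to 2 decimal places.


tau = V / v0
tau = 137 / 10
tau = 13.70 min


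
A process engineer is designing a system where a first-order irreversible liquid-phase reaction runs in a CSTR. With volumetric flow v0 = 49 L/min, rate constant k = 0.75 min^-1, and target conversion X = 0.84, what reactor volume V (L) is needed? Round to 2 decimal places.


V = v0 * X / (k * (1 - X))
V = 49 * 0.84 / (0.75 * (1 - 0.84))
V = 41.16 / (0.75 * 0.16)
V = 41.16 / 0.12
V = 343.00 L


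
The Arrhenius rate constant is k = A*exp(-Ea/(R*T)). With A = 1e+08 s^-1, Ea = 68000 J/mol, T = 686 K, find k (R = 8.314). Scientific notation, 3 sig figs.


k = A * exp(-Ea/(R*T))
k = 1e+08 * exp(-68000 / (8.314 * 686))
k = 1e+08 * exp(-11.922704)
k = 6.64e+02


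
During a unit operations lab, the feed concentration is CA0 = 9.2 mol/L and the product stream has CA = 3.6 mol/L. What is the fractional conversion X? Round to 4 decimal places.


X = (CA0 - CA) / CA0
X = (9.2 - 3.6) / 9.2
X = 5.6 / 9.2
X = 0.6087


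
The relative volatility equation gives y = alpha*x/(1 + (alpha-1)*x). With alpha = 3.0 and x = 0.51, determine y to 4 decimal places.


y = alpha*x / (1 + (alpha-1)*x)
y = 3.0*0.51 / (1 + (3.0-1)*0.51)
y = 1.53 / (1 + 1.02)
y = 1.53 / 2.02
y = 0.7574


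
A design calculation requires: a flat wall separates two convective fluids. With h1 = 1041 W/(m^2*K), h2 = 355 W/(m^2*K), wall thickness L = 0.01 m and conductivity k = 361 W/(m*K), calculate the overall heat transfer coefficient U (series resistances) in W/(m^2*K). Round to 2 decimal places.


1/U = 1/h1 + L/k + 1/h2
1/U = 1/1041 + 0.01/361 + 1/355
1/U = 0.0009606148 + 2.77008e-05 + 0.0028169014
1/U = 0.003805217
U = 262.80 W/(m^2*K)


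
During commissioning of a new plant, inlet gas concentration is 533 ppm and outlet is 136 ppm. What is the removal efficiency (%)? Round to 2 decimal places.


Efficiency = (G_in - G_out) / G_in * 100%
Efficiency = (533 - 136) / 533 * 100
Efficiency = 397 / 533 * 100
Efficiency = 74.48%


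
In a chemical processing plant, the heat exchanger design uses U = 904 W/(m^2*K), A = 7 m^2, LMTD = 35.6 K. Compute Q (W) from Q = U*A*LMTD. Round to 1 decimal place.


Q = U * A * LMTD
Q = 904 * 7 * 35.6
Q = 225276.8 W


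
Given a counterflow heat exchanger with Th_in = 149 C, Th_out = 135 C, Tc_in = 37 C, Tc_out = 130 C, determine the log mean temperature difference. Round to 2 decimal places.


dT1 = Th_in - Tc_out = 149 - 130 = 19
dT2 = Th_out - Tc_in = 135 - 37 = 98
LMTD = (dT1 - dT2) / ln(dT1/dT2)
LMTD = (19 - 98) / ln(19/98)
LMTD = 48.16 K


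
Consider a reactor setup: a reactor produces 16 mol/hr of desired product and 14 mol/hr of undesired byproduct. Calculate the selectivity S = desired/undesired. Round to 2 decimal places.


S = desired product rate / undesired product rate
S = 16 / 14
S = 1.14


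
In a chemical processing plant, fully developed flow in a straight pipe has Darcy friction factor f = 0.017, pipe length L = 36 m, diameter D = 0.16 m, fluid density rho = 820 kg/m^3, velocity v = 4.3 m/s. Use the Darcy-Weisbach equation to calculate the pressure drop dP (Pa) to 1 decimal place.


dP = f * (L/D) * (rho*v^2/2)
dP = 0.017 * (36/0.16) * (820*4.3^2/2)
L/D = 225.0
rho*v^2/2 = 820*18.49/2 = 7580.9
dP = 0.017 * 225.0 * 7580.9
dP = 28996.9 Pa


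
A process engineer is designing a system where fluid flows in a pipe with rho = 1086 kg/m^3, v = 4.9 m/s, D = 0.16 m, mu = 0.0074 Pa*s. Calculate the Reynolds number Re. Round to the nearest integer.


Re = rho * v * D / mu
Re = 1086 * 4.9 * 0.16 / 0.0074
Re = 851.424 / 0.0074
Re = 115057


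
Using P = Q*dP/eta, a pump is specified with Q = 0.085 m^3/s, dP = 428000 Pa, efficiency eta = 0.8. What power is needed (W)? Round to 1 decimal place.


P = Q * dP / eta
P = 0.085 * 428000 / 0.8
P = 36380.0 / 0.8
P = 45475.0 W


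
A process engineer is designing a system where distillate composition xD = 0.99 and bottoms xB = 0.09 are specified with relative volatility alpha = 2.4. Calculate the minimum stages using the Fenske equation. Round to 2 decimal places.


N_min = ln((xD*(1-xB))/(xB*(1-xD))) / ln(alpha)
Numerator inside ln: 0.9009 / 0.0009 = 1001.0
ln(1001.0) = 6.908755
ln(alpha) = ln(2.4) = 0.875469
N_min = 6.908755 / 0.875469 = 7.89


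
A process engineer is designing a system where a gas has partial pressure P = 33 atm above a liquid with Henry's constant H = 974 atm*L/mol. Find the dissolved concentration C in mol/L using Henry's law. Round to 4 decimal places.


C = P / H
C = 33 / 974
C = 0.0339 mol/L


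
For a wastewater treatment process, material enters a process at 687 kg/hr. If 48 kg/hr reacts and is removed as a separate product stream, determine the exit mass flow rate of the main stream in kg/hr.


Steady-state mass balance on the main outlet: F_out = F_in - F_removed
F_out = 687 - 48
F_out = 639 kg/hr


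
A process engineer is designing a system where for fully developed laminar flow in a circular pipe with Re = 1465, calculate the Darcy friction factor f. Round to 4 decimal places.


f = 64 / Re
f = 64 / 1465
f = 0.0437


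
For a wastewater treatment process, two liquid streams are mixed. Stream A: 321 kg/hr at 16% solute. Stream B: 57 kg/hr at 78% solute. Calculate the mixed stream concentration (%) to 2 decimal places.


Mass balance on solute: F1*x1 + F2*x2 = F3*x3
F3 = F1 + F2 = 321 + 57 = 378 kg/hr
x3 = (F1*x1 + F2*x2)/F3
x3 = (321*0.16 + 57*0.78) / 378
x3 = 25.35%


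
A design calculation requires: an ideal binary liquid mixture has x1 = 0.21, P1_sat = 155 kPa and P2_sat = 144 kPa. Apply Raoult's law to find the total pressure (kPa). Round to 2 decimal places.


P = x1*P1_sat + x2*P2_sat
x2 = 1 - x1 = 1 - 0.21 = 0.79
P = 0.21*155 + 0.79*144
P = 32.55 + 113.76
P = 146.31 kPa


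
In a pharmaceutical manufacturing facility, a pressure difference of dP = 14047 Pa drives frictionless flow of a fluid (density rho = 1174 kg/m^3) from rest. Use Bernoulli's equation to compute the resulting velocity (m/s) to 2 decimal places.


v = sqrt(2*dP/rho)
v = sqrt(2*14047/1174)
v = sqrt(23.930153)
v = 4.89 m/s


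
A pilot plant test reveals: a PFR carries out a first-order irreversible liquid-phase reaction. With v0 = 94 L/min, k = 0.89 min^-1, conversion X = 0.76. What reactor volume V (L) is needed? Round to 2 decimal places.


V = (v0/k) * ln(1/(1-X))
V = (94/0.89) * ln(1/(1-0.76))
V = 105.617978 * ln(4.166667)
V = 105.617978 * 1.427116
V = 150.73 L


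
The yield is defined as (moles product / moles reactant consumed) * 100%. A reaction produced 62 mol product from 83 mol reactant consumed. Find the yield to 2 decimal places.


Yield = (moles product / moles consumed) * 100%
Yield = (62 / 83) * 100
Yield = 0.747 * 100
Yield = 74.70%
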